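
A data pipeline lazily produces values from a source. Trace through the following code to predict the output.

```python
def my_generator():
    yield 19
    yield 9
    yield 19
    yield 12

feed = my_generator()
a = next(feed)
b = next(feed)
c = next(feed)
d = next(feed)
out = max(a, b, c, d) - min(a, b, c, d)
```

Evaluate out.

Step 1: Create generator and consume all values:
  a = next(feed) = 19
  b = next(feed) = 9
  c = next(feed) = 19
  d = next(feed) = 12
Step 2: max = 19, min = 9, out = 19 - 9 = 10.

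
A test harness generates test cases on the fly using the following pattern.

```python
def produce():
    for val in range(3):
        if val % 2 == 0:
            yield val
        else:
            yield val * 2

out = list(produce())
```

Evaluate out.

Step 1: For each val in range(3), yield val if even, else val*2:
  val=0 (even): yield 0
  val=1 (odd): yield 1*2 = 2
  val=2 (even): yield 2
Therefore out = [0, 2, 2].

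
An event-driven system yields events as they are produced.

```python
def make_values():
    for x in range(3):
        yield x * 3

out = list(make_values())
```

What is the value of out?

Step 1: For each x in range(3), yield x * 3:
  x=0: yield 0 * 3 = 0
  x=1: yield 1 * 3 = 3
  x=2: yield 2 * 3 = 6
Therefore out = [0, 3, 6].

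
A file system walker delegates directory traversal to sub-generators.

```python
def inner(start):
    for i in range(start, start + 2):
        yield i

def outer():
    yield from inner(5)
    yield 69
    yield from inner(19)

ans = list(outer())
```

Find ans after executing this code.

Step 1: outer() delegates to inner(5):
  yield 5
  yield 6
Step 2: yield 69
Step 3: Delegates to inner(19):
  yield 19
  yield 20
Therefore ans = [5, 6, 69, 19, 20].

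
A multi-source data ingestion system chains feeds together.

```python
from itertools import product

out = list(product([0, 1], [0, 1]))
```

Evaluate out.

Step 1: product([0, 1], [0, 1]) gives all pairs:
  (0, 0)
  (0, 1)
  (1, 0)
  (1, 1)
Therefore out = [(0, 0), (0, 1), (1, 0), (1, 1)].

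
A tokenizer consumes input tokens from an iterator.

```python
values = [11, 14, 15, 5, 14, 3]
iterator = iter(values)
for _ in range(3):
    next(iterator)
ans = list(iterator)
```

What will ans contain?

Step 1: Create iterator over [11, 14, 15, 5, 14, 3].
Step 2: Advance 3 positions (consuming [11, 14, 15]).
Step 3: list() collects remaining elements: [5, 14, 3].
Therefore ans = [5, 14, 3].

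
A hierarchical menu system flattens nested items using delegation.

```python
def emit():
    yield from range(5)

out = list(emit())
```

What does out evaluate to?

Step 1: yield from delegates to the iterable, yielding each element.
Step 2: Collected values: [0, 1, 2, 3, 4].
Therefore out = [0, 1, 2, 3, 4].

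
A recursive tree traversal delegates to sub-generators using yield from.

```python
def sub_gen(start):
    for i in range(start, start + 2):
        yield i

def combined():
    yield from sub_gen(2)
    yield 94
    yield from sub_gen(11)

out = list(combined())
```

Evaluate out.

Step 1: combined() delegates to sub_gen(2):
  yield 2
  yield 3
Step 2: yield 94
Step 3: Delegates to sub_gen(11):
  yield 11
  yield 12
Therefore out = [2, 3, 94, 11, 12].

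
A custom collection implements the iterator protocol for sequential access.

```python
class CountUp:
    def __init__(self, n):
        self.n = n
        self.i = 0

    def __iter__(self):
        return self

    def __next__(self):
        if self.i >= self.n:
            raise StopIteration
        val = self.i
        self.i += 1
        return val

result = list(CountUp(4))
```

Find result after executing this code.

Step 1: CountUp(4) creates an iterator counting 0 to 3.
Step 2: list() consumes all values: [0, 1, 2, 3].
Therefore result = [0, 1, 2, 3].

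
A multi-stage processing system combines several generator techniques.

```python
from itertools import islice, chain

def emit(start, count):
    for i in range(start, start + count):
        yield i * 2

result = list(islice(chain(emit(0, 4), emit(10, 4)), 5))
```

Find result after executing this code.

Step 1: emit(0, 4) yields [0, 2, 4, 6].
Step 2: emit(10, 4) yields [20, 22, 24, 26].
Step 3: chain concatenates: [0, 2, 4, 6, 20, 22, 24, 26].
Step 4: islice takes first 5: [0, 2, 4, 6, 20].
Therefore result = [0, 2, 4, 6, 20].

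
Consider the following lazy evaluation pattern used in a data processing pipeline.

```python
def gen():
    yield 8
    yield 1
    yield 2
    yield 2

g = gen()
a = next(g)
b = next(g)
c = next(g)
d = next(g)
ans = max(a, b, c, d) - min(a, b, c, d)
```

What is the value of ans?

Step 1: Create generator and consume all values:
  a = next(g) = 8
  b = next(g) = 1
  c = next(g) = 2
  d = next(g) = 2
Step 2: max = 8, min = 1, ans = 8 - 1 = 7.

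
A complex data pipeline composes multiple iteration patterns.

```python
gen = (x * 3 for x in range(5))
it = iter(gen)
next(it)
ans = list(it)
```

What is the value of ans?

Step 1: Generator produces [0, 3, 6, 9, 12].
Step 2: next(it) consumes first element (0).
Step 3: list(it) collects remaining: [3, 6, 9, 12].
Therefore ans = [3, 6, 9, 12].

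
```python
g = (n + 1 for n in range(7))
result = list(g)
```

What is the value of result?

Step 1: For each n in range(7), compute n+1:
  n=0: 0+1 = 1
  n=1: 1+1 = 2
  n=2: 2+1 = 3
  n=3: 3+1 = 4
  n=4: 4+1 = 5
  n=5: 5+1 = 6
  n=6: 6+1 = 7
Therefore result = [1, 2, 3, 4, 5, 6, 7].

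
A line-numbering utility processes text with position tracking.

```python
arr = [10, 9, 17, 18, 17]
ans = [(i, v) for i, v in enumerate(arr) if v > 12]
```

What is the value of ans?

Step 1: Filter enumerate([10, 9, 17, 18, 17]) keeping v > 12:
  (0, 10): 10 <= 12, excluded
  (1, 9): 9 <= 12, excluded
  (2, 17): 17 > 12, included
  (3, 18): 18 > 12, included
  (4, 17): 17 > 12, included
Therefore ans = [(2, 17), (3, 18), (4, 17)].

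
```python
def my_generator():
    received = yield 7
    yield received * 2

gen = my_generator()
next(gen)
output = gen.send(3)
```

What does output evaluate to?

Step 1: next(gen) advances to first yield, producing 7.
Step 2: send(3) resumes, received = 3.
Step 3: yield received * 2 = 3 * 2 = 6.
Therefore output = 6.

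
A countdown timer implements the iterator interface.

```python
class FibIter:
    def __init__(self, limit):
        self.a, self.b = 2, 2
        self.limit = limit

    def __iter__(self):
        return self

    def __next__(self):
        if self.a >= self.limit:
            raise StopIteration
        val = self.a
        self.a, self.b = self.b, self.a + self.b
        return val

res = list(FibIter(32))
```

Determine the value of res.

Step 1: Fibonacci-like sequence (a=2, b=2) until >= 32:
  Yield 2, then a,b = 2,4
  Yield 2, then a,b = 4,6
  Yield 4, then a,b = 6,10
  Yield 6, then a,b = 10,16
  Yield 10, then a,b = 16,26
  Yield 16, then a,b = 26,42
  Yield 26, then a,b = 42,68
Step 2: 42 >= 32, stop.
Therefore res = [2, 2, 4, 6, 10, 16, 26].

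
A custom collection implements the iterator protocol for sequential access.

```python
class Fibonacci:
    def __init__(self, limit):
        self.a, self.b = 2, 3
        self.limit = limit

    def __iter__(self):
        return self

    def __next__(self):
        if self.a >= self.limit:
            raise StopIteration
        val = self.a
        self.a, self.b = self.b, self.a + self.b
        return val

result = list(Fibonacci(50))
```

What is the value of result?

Step 1: Fibonacci-like sequence (a=2, b=3) until >= 50:
  Yield 2, then a,b = 3,5
  Yield 3, then a,b = 5,8
  Yield 5, then a,b = 8,13
  Yield 8, then a,b = 13,21
  Yield 13, then a,b = 21,34
  Yield 21, then a,b = 34,55
  Yield 34, then a,b = 55,89
Step 2: 55 >= 50, stop.
Therefore result = [2, 3, 5, 8, 13, 21, 34].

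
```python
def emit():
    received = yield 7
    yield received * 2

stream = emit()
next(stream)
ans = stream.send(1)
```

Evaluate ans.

Step 1: next(stream) advances to first yield, producing 7.
Step 2: send(1) resumes, received = 1.
Step 3: yield received * 2 = 1 * 2 = 2.
Therefore ans = 2.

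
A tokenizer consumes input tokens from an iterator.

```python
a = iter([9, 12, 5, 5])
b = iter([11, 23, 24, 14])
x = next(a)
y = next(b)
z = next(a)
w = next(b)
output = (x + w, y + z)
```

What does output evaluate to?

Step 1: a iterates [9, 12, 5, 5], b iterates [11, 23, 24, 14].
Step 2: x = next(a) = 9, y = next(b) = 11.
Step 3: z = next(a) = 12, w = next(b) = 23.
Step 4: output = (9 + 23, 11 + 12) = (32, 23).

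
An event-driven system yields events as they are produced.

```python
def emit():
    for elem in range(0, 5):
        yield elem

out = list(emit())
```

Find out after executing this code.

Step 1: The generator yields each value from range(0, 5).
Step 2: list() consumes all yields: [0, 1, 2, 3, 4].
Therefore out = [0, 1, 2, 3, 4].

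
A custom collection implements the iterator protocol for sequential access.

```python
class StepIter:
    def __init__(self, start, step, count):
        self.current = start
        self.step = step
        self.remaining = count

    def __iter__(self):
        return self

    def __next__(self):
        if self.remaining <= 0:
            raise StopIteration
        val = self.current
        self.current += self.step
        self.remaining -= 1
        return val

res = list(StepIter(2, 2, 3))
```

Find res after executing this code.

Step 1: StepIter starts at 2, increments by 2, for 3 steps:
  Yield 2, then current += 2
  Yield 4, then current += 2
  Yield 6, then current += 2
Therefore res = [2, 4, 6].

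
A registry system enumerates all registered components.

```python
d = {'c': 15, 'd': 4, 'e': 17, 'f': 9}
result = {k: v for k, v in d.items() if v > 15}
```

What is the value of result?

Step 1: Filter items where value > 15:
  'c': 15 <= 15: removed
  'd': 4 <= 15: removed
  'e': 17 > 15: kept
  'f': 9 <= 15: removed
Therefore result = {'e': 17}.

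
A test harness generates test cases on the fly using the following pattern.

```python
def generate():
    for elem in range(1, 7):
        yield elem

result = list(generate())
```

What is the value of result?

Step 1: The generator yields each value from range(1, 7).
Step 2: list() consumes all yields: [1, 2, 3, 4, 5, 6].
Therefore result = [1, 2, 3, 4, 5, 6].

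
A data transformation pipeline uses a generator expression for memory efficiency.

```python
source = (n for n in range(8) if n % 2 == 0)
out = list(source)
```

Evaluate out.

Step 1: Filter range(8) keeping only even values:
  n=0: even, included
  n=1: odd, excluded
  n=2: even, included
  n=3: odd, excluded
  n=4: even, included
  n=5: odd, excluded
  n=6: even, included
  n=7: odd, excluded
Therefore out = [0, 2, 4, 6].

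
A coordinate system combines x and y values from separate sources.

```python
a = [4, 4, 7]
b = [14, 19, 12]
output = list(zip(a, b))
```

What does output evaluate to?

Step 1: zip pairs elements at same index:
  Index 0: (4, 14)
  Index 1: (4, 19)
  Index 2: (7, 12)
Therefore output = [(4, 14), (4, 19), (7, 12)].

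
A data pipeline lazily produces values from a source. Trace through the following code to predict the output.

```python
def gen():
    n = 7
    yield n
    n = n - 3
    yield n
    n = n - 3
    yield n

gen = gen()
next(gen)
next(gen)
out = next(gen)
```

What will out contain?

Step 1: Trace through generator execution:
  Yield 1: n starts at 7, yield 7
  Yield 2: n = 7 - 3 = 4, yield 4
  Yield 3: n = 4 - 3 = 1, yield 1
Step 2: First next() gets 7, second next() gets the second value, third next() yields 1.
Therefore out = 1.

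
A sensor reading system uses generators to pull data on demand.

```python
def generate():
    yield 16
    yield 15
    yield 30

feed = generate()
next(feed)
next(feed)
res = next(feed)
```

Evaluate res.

Step 1: generate() creates a generator.
Step 2: next(feed) yields 16 (consumed and discarded).
Step 3: next(feed) yields 15 (consumed and discarded).
Step 4: next(feed) yields 30, assigned to res.
Therefore res = 30.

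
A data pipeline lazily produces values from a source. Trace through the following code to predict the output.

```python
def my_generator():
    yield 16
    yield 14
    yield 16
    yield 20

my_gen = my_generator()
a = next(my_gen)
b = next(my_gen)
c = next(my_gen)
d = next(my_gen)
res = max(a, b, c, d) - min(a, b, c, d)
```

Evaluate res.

Step 1: Create generator and consume all values:
  a = next(my_gen) = 16
  b = next(my_gen) = 14
  c = next(my_gen) = 16
  d = next(my_gen) = 20
Step 2: max = 20, min = 14, res = 20 - 14 = 6.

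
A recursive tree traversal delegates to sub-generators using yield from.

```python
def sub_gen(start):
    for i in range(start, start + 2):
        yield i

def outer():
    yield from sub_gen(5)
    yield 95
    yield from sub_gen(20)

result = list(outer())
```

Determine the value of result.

Step 1: outer() delegates to sub_gen(5):
  yield 5
  yield 6
Step 2: yield 95
Step 3: Delegates to sub_gen(20):
  yield 20
  yield 21
Therefore result = [5, 6, 95, 20, 21].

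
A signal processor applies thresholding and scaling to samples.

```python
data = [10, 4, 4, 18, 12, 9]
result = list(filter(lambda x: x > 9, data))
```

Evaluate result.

Step 1: Filter elements > 9:
  10: kept
  4: removed
  4: removed
  18: kept
  12: kept
  9: removed
Therefore result = [10, 18, 12].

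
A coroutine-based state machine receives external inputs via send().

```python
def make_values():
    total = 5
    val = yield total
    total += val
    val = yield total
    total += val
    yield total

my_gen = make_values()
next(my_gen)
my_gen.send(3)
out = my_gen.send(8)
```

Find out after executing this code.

Step 1: next() -> yield total=5.
Step 2: send(3) -> val=3, total = 5+3 = 8, yield 8.
Step 3: send(8) -> val=8, total = 8+8 = 16, yield 16.
Therefore out = 16.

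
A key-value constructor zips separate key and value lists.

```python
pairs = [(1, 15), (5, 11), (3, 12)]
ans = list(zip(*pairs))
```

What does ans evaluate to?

Step 1: zip(*pairs) transposes: unzips [(1, 15), (5, 11), (3, 12)] into separate sequences.
Step 2: First elements: (1, 5, 3), second elements: (15, 11, 12).
Therefore ans = [(1, 5, 3), (15, 11, 12)].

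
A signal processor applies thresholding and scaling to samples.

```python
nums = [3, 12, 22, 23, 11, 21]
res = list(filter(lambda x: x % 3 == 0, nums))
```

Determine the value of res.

Step 1: Filter elements divisible by 3:
  3 % 3 = 0: kept
  12 % 3 = 0: kept
  22 % 3 = 1: removed
  23 % 3 = 2: removed
  11 % 3 = 2: removed
  21 % 3 = 0: kept
Therefore res = [3, 12, 21].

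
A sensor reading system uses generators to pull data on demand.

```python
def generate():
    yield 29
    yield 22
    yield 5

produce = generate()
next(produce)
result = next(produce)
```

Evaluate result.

Step 1: generate() creates a generator.
Step 2: next(produce) yields 29 (consumed and discarded).
Step 3: next(produce) yields 22, assigned to result.
Therefore result = 22.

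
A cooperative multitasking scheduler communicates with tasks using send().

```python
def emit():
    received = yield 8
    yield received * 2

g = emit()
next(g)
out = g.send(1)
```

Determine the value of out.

Step 1: next(g) advances to first yield, producing 8.
Step 2: send(1) resumes, received = 1.
Step 3: yield received * 2 = 1 * 2 = 2.
Therefore out = 2.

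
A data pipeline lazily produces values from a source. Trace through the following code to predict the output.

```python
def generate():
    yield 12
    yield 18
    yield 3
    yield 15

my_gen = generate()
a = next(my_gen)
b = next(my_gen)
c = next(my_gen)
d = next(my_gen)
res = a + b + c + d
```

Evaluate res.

Step 1: Create generator and consume all values:
  a = next(my_gen) = 12
  b = next(my_gen) = 18
  c = next(my_gen) = 3
  d = next(my_gen) = 15
Step 2: res = 12 + 18 + 3 + 15 = 48.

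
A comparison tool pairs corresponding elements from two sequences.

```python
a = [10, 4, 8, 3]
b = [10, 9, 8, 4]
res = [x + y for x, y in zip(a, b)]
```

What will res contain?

Step 1: Add corresponding elements:
  10 + 10 = 20
  4 + 9 = 13
  8 + 8 = 16
  3 + 4 = 7
Therefore res = [20, 13, 16, 7].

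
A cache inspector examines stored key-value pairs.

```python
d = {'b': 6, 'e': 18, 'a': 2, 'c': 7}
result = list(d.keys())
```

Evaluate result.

Step 1: d.keys() returns the dictionary keys in insertion order.
Therefore result = ['b', 'e', 'a', 'c'].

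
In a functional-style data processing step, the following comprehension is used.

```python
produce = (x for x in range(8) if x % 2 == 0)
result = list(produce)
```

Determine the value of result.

Step 1: Filter range(8) keeping only even values:
  x=0: even, included
  x=1: odd, excluded
  x=2: even, included
  x=3: odd, excluded
  x=4: even, included
  x=5: odd, excluded
  x=6: even, included
  x=7: odd, excluded
Therefore result = [0, 2, 4, 6].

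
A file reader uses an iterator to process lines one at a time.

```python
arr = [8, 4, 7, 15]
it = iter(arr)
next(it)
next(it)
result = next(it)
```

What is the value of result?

Step 1: Create iterator over [8, 4, 7, 15].
Step 2: next() consumes 8.
Step 3: next() consumes 4.
Step 4: next() returns 7.
Therefore result = 7.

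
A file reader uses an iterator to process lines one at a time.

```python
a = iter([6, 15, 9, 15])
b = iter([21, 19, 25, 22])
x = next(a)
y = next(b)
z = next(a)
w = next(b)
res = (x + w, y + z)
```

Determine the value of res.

Step 1: a iterates [6, 15, 9, 15], b iterates [21, 19, 25, 22].
Step 2: x = next(a) = 6, y = next(b) = 21.
Step 3: z = next(a) = 15, w = next(b) = 19.
Step 4: res = (6 + 19, 21 + 15) = (25, 36).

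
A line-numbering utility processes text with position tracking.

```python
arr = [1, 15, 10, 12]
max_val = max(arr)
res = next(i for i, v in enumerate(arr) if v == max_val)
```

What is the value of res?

Step 1: max([1, 15, 10, 12]) = 15.
Step 2: Find first index where value == 15:
  Index 0: 1 != 15
  Index 1: 15 == 15, found!
Therefore res = 1.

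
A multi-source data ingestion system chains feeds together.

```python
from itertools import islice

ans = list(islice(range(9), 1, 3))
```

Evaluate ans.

Step 1: islice(range(9), 1, 3) takes elements at indices [1, 3).
Step 2: Elements: [1, 2].
Therefore ans = [1, 2].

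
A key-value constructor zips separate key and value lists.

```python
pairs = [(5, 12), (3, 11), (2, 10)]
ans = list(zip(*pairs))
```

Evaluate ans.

Step 1: zip(*pairs) transposes: unzips [(5, 12), (3, 11), (2, 10)] into separate sequences.
Step 2: First elements: (5, 3, 2), second elements: (12, 11, 10).
Therefore ans = [(5, 3, 2), (12, 11, 10)].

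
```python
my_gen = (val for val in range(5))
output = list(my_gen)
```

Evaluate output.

Step 1: Generator expression iterates range(5): [0, 1, 2, 3, 4].
Step 2: list() collects all values.
Therefore output = [0, 1, 2, 3, 4].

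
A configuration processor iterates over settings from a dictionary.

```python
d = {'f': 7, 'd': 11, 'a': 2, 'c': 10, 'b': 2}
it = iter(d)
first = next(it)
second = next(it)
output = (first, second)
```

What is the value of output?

Step 1: iter(d) iterates over keys: ['f', 'd', 'a', 'c', 'b'].
Step 2: first = next(it) = 'f', second = next(it) = 'd'.
Therefore output = ('f', 'd').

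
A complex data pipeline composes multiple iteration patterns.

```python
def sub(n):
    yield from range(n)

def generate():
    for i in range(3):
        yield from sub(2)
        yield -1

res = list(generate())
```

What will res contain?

Step 1: For each i in range(3):
  i=0: yield from sub(2) -> [0, 1], then yield -1
  i=1: yield from sub(2) -> [0, 1], then yield -1
  i=2: yield from sub(2) -> [0, 1], then yield -1
Therefore res = [0, 1, -1, 0, 1, -1, 0, 1, -1].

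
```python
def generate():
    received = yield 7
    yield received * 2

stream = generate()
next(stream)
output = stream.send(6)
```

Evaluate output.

Step 1: next(stream) advances to first yield, producing 7.
Step 2: send(6) resumes, received = 6.
Step 3: yield received * 2 = 6 * 2 = 12.
Therefore output = 12.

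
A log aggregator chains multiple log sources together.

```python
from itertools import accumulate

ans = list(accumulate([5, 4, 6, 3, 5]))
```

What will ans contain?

Step 1: accumulate computes running sums:
  + 5 = 5
  + 4 = 9
  + 6 = 15
  + 3 = 18
  + 5 = 23
Therefore ans = [5, 9, 15, 18, 23].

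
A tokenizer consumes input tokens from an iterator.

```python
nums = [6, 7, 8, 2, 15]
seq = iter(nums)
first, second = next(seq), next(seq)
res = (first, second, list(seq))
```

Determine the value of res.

Step 1: Create iterator over [6, 7, 8, 2, 15].
Step 2: first = 6, second = 7.
Step 3: Remaining elements: [8, 2, 15].
Therefore res = (6, 7, [8, 2, 15]).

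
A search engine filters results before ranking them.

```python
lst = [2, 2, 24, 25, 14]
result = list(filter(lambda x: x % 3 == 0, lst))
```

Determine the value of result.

Step 1: Filter elements divisible by 3:
  2 % 3 = 2: removed
  2 % 3 = 2: removed
  24 % 3 = 0: kept
  25 % 3 = 1: removed
  14 % 3 = 2: removed
Therefore result = [24].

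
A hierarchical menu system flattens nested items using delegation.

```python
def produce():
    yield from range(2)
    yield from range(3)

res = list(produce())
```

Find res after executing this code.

Step 1: Trace yields in order:
  yield 0
  yield 1
  yield 0
  yield 1
  yield 2
Therefore res = [0, 1, 0, 1, 2].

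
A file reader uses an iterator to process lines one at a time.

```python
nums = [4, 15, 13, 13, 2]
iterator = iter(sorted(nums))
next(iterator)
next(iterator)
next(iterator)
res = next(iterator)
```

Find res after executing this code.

Step 1: sorted([4, 15, 13, 13, 2]) = [2, 4, 13, 13, 15].
Step 2: Create iterator and skip 3 elements.
Step 3: next() returns 13.
Therefore res = 13.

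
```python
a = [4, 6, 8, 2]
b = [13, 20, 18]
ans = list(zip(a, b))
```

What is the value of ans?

Step 1: zip stops at shortest (len(a)=4, len(b)=3):
  Index 0: (4, 13)
  Index 1: (6, 20)
  Index 2: (8, 18)
Step 2: Last element of a (2) has no pair, dropped.
Therefore ans = [(4, 13), (6, 20), (8, 18)].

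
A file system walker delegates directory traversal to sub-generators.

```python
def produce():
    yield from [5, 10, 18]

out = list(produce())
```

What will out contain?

Step 1: yield from delegates to the iterable, yielding each element.
Step 2: Collected values: [5, 10, 18].
Therefore out = [5, 10, 18].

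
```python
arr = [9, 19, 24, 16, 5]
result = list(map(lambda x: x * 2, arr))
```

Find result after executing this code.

Step 1: Apply lambda x: x * 2 to each element:
  9 -> 18
  19 -> 38
  24 -> 48
  16 -> 32
  5 -> 10
Therefore result = [18, 38, 48, 32, 10].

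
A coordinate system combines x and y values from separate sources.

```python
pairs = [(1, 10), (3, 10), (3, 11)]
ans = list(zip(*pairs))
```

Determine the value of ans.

Step 1: zip(*pairs) transposes: unzips [(1, 10), (3, 10), (3, 11)] into separate sequences.
Step 2: First elements: (1, 3, 3), second elements: (10, 10, 11).
Therefore ans = [(1, 3, 3), (10, 10, 11)].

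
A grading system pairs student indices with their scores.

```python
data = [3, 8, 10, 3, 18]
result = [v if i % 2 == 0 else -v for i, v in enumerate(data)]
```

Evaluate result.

Step 1: For each (i, v), keep v if i is even, negate if odd:
  i=0 (even): keep 3
  i=1 (odd): negate to -8
  i=2 (even): keep 10
  i=3 (odd): negate to -3
  i=4 (even): keep 18
Therefore result = [3, -8, 10, -3, 18].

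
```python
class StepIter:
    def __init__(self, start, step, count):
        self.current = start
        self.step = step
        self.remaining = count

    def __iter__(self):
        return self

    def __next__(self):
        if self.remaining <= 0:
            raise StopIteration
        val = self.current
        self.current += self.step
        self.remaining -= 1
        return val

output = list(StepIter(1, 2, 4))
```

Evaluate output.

Step 1: StepIter starts at 1, increments by 2, for 4 steps:
  Yield 1, then current += 2
  Yield 3, then current += 2
  Yield 5, then current += 2
  Yield 7, then current += 2
Therefore output = [1, 3, 5, 7].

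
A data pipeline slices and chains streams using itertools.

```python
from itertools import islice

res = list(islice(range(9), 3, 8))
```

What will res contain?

Step 1: islice(range(9), 3, 8) takes elements at indices [3, 8).
Step 2: Elements: [3, 4, 5, 6, 7].
Therefore res = [3, 4, 5, 6, 7].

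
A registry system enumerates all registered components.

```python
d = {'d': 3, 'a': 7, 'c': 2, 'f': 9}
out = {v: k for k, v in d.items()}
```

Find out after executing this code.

Step 1: Invert dict (swap keys and values):
  'd': 3 -> 3: 'd'
  'a': 7 -> 7: 'a'
  'c': 2 -> 2: 'c'
  'f': 9 -> 9: 'f'
Therefore out = {3: 'd', 7: 'a', 2: 'c', 9: 'f'}.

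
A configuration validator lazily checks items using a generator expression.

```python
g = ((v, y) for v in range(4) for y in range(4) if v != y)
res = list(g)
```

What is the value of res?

Step 1: Nested generator over range(4) x range(4) where v != y:
  (0, 0): excluded (v == y)
  (0, 1): included
  (0, 2): included
  (0, 3): included
  (1, 0): included
  (1, 1): excluded (v == y)
  (1, 2): included
  (1, 3): included
  (2, 0): included
  (2, 1): included
  (2, 2): excluded (v == y)
  (2, 3): included
  (3, 0): included
  (3, 1): included
  (3, 2): included
  (3, 3): excluded (v == y)
Therefore res = [(0, 1), (0, 2), (0, 3), (1, 0), (1, 2), (1, 3), (2, 0), (2, 1), (2, 3), (3, 0), (3, 1), (3, 2)].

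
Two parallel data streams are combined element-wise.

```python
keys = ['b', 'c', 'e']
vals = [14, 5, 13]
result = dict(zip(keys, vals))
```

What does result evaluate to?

Step 1: zip pairs keys with values:
  'b' -> 14
  'c' -> 5
  'e' -> 13
Therefore result = {'b': 14, 'c': 5, 'e': 13}.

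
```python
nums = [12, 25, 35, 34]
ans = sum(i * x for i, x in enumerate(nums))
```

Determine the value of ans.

Step 1: Compute i * x for each (i, x) in enumerate([12, 25, 35, 34]):
  i=0, x=12: 0*12 = 0
  i=1, x=25: 1*25 = 25
  i=2, x=35: 2*35 = 70
  i=3, x=34: 3*34 = 102
Step 2: sum = 0 + 25 + 70 + 102 = 197.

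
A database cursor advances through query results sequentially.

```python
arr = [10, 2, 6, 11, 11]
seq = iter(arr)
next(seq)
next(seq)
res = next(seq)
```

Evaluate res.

Step 1: Create iterator over [10, 2, 6, 11, 11].
Step 2: next() consumes 10.
Step 3: next() consumes 2.
Step 4: next() returns 6.
Therefore res = 6.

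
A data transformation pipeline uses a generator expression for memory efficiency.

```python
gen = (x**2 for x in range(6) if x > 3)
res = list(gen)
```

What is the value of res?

Step 1: For range(6), keep x > 3, then square:
  x=0: 0 <= 3, excluded
  x=1: 1 <= 3, excluded
  x=2: 2 <= 3, excluded
  x=3: 3 <= 3, excluded
  x=4: 4 > 3, yield 4**2 = 16
  x=5: 5 > 3, yield 5**2 = 25
Therefore res = [16, 25].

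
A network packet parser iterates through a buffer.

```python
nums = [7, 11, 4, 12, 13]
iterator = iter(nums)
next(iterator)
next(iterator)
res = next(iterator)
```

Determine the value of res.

Step 1: Create iterator over [7, 11, 4, 12, 13].
Step 2: next() consumes 7.
Step 3: next() consumes 11.
Step 4: next() returns 4.
Therefore res = 4.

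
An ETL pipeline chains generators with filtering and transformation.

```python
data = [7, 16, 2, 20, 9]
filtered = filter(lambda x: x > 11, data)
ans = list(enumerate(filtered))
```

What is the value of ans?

Step 1: Filter [7, 16, 2, 20, 9] for > 11: [16, 20].
Step 2: enumerate re-indexes from 0: [(0, 16), (1, 20)].
Therefore ans = [(0, 16), (1, 20)].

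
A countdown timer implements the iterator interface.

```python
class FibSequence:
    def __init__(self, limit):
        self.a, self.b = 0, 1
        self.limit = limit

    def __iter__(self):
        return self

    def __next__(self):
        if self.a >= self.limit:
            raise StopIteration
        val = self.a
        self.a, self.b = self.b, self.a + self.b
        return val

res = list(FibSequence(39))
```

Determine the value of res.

Step 1: Fibonacci-like sequence (a=0, b=1) until >= 39:
  Yield 0, then a,b = 1,1
  Yield 1, then a,b = 1,2
  Yield 1, then a,b = 2,3
  Yield 2, then a,b = 3,5
  Yield 3, then a,b = 5,8
  Yield 5, then a,b = 8,13
  Yield 8, then a,b = 13,21
  Yield 13, then a,b = 21,34
  Yield 21, then a,b = 34,55
  Yield 34, then a,b = 55,89
Step 2: 55 >= 39, stop.
Therefore res = [0, 1, 1, 2, 3, 5, 8, 13, 21, 34].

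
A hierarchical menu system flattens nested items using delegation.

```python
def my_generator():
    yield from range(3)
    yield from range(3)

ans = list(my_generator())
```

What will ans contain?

Step 1: Trace yields in order:
  yield 0
  yield 1
  yield 2
  yield 0
  yield 1
  yield 2
Therefore ans = [0, 1, 2, 0, 1, 2].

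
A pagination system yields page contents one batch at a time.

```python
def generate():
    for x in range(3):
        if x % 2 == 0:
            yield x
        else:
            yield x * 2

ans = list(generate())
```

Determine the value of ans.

Step 1: For each x in range(3), yield x if even, else x*2:
  x=0 (even): yield 0
  x=1 (odd): yield 1*2 = 2
  x=2 (even): yield 2
Therefore ans = [0, 2, 2].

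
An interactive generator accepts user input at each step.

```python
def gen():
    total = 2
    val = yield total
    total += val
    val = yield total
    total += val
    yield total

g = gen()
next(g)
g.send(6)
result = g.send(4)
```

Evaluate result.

Step 1: next() -> yield total=2.
Step 2: send(6) -> val=6, total = 2+6 = 8, yield 8.
Step 3: send(4) -> val=4, total = 8+4 = 12, yield 12.
Therefore result = 12.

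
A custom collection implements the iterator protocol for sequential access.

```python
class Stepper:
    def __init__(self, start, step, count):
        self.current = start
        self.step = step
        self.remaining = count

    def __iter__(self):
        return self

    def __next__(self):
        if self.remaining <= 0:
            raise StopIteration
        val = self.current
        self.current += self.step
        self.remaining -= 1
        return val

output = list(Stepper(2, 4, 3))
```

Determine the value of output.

Step 1: Stepper starts at 2, increments by 4, for 3 steps:
  Yield 2, then current += 4
  Yield 6, then current += 4
  Yield 10, then current += 4
Therefore output = [2, 6, 10].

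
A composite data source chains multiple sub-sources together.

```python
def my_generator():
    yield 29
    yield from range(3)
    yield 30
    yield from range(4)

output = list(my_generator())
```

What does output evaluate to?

Step 1: Trace yields in order:
  yield 29
  yield 0
  yield 1
  yield 2
  yield 30
  yield 0
  yield 1
  yield 2
  yield 3
Therefore output = [29, 0, 1, 2, 30, 0, 1, 2, 3].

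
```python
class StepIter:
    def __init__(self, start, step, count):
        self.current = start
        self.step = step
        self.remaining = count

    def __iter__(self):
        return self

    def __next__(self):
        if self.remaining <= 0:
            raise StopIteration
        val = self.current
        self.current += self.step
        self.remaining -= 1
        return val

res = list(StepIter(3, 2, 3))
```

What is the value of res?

Step 1: StepIter starts at 3, increments by 2, for 3 steps:
  Yield 3, then current += 2
  Yield 5, then current += 2
  Yield 7, then current += 2
Therefore res = [3, 5, 7].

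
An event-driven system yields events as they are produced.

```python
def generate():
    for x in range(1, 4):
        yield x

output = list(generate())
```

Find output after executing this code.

Step 1: The generator yields each value from range(1, 4).
Step 2: list() consumes all yields: [1, 2, 3].
Therefore output = [1, 2, 3].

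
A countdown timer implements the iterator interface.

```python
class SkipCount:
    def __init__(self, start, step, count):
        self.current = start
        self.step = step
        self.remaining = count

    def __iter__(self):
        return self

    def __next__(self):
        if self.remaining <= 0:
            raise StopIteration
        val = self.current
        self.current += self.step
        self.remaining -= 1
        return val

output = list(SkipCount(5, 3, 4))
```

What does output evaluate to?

Step 1: SkipCount starts at 5, increments by 3, for 4 steps:
  Yield 5, then current += 3
  Yield 8, then current += 3
  Yield 11, then current += 3
  Yield 14, then current += 3
Therefore output = [5, 8, 11, 14].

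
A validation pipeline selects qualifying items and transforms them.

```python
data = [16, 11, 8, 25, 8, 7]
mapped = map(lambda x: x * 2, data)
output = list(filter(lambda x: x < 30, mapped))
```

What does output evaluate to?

Step 1: Map x * 2:
  16 -> 32
  11 -> 22
  8 -> 16
  25 -> 50
  8 -> 16
  7 -> 14
Step 2: Filter for < 30:
  32: removed
  22: kept
  16: kept
  50: removed
  16: kept
  14: kept
Therefore output = [22, 16, 16, 14].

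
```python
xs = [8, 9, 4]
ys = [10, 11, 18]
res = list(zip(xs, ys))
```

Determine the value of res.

Step 1: zip pairs elements at same index:
  Index 0: (8, 10)
  Index 1: (9, 11)
  Index 2: (4, 18)
Therefore res = [(8, 10), (9, 11), (4, 18)].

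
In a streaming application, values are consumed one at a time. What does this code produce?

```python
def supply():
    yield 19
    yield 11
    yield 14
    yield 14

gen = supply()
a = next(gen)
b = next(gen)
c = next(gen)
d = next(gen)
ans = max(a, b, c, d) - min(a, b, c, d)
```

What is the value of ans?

Step 1: Create generator and consume all values:
  a = next(gen) = 19
  b = next(gen) = 11
  c = next(gen) = 14
  d = next(gen) = 14
Step 2: max = 19, min = 11, ans = 19 - 11 = 8.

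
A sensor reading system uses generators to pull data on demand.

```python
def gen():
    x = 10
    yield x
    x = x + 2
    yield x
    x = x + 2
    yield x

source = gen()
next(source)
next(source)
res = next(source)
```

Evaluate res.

Step 1: Trace through generator execution:
  Yield 1: x starts at 10, yield 10
  Yield 2: x = 10 + 2 = 12, yield 12
  Yield 3: x = 12 + 2 = 14, yield 14
Step 2: First next() gets 10, second next() gets the second value, third next() yields 14.
Therefore res = 14.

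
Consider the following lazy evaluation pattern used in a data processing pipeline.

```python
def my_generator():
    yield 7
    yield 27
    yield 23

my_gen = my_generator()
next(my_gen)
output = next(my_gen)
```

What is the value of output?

Step 1: my_generator() creates a generator.
Step 2: next(my_gen) yields 7 (consumed and discarded).
Step 3: next(my_gen) yields 27, assigned to output.
Therefore output = 27.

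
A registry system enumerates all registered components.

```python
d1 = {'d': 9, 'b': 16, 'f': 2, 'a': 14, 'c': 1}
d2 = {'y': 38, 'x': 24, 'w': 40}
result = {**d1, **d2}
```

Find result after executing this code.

Step 1: Merge d1 and d2 (d2 values override on key conflicts).
Step 2: d1 has keys ['d', 'b', 'f', 'a', 'c'], d2 has keys ['y', 'x', 'w'].
Therefore result = {'d': 9, 'b': 16, 'f': 2, 'a': 14, 'c': 1, 'y': 38, 'x': 24, 'w': 40}.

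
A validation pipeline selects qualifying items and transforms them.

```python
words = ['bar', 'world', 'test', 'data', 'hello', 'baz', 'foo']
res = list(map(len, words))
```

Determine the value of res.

Step 1: Map len() to each word:
  'bar' -> 3
  'world' -> 5
  'test' -> 4
  'data' -> 4
  'hello' -> 5
  'baz' -> 3
  'foo' -> 3
Therefore res = [3, 5, 4, 4, 5, 3, 3].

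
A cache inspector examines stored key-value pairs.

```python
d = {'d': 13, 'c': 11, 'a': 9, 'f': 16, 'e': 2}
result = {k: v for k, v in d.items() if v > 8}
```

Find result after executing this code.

Step 1: Filter items where value > 8:
  'd': 13 > 8: kept
  'c': 11 > 8: kept
  'a': 9 > 8: kept
  'f': 16 > 8: kept
  'e': 2 <= 8: removed
Therefore result = {'d': 13, 'c': 11, 'a': 9, 'f': 16}.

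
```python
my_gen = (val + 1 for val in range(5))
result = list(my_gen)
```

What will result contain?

Step 1: For each val in range(5), compute val+1:
  val=0: 0+1 = 1
  val=1: 1+1 = 2
  val=2: 2+1 = 3
  val=3: 3+1 = 4
  val=4: 4+1 = 5
Therefore result = [1, 2, 3, 4, 5].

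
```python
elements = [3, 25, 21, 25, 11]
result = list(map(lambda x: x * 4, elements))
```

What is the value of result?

Step 1: Apply lambda x: x * 4 to each element:
  3 -> 12
  25 -> 100
  21 -> 84
  25 -> 100
  11 -> 44
Therefore result = [12, 100, 84, 100, 44].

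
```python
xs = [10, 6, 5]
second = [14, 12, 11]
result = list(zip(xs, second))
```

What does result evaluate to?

Step 1: zip pairs elements at same index:
  Index 0: (10, 14)
  Index 1: (6, 12)
  Index 2: (5, 11)
Therefore result = [(10, 14), (6, 12), (5, 11)].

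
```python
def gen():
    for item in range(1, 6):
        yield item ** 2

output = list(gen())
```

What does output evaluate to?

Step 1: For each item in range(1, 6), yield item**2:
  item=1: yield 1**2 = 1
  item=2: yield 2**2 = 4
  item=3: yield 3**2 = 9
  item=4: yield 4**2 = 16
  item=5: yield 5**2 = 25
Therefore output = [1, 4, 9, 16, 25].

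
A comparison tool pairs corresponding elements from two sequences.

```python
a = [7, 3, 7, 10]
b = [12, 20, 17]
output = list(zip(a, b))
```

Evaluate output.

Step 1: zip stops at shortest (len(a)=4, len(b)=3):
  Index 0: (7, 12)
  Index 1: (3, 20)
  Index 2: (7, 17)
Step 2: Last element of a (10) has no pair, dropped.
Therefore output = [(7, 12), (3, 20), (7, 17)].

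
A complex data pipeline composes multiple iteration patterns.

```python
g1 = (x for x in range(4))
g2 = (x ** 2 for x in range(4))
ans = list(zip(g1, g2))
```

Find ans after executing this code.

Step 1: g1 produces [0, 1, 2, 3].
Step 2: g2 produces [0, 1, 4, 9].
Step 3: zip pairs them: [(0, 0), (1, 1), (2, 4), (3, 9)].
Therefore ans = [(0, 0), (1, 1), (2, 4), (3, 9)].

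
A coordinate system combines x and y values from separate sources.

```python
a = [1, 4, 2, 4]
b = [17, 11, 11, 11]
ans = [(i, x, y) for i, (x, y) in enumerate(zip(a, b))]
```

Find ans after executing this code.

Step 1: enumerate(zip(a, b)) gives index with paired elements:
  i=0: (1, 17)
  i=1: (4, 11)
  i=2: (2, 11)
  i=3: (4, 11)
Therefore ans = [(0, 1, 17), (1, 4, 11), (2, 2, 11), (3, 4, 11)].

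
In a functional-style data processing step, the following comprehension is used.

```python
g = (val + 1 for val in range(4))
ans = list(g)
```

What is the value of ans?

Step 1: For each val in range(4), compute val+1:
  val=0: 0+1 = 1
  val=1: 1+1 = 2
  val=2: 2+1 = 3
  val=3: 3+1 = 4
Therefore ans = [1, 2, 3, 4].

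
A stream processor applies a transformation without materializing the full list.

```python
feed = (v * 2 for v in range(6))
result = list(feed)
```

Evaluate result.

Step 1: For each v in range(6), compute v*2:
  v=0: 0*2 = 0
  v=1: 1*2 = 2
  v=2: 2*2 = 4
  v=3: 3*2 = 6
  v=4: 4*2 = 8
  v=5: 5*2 = 10
Therefore result = [0, 2, 4, 6, 8, 10].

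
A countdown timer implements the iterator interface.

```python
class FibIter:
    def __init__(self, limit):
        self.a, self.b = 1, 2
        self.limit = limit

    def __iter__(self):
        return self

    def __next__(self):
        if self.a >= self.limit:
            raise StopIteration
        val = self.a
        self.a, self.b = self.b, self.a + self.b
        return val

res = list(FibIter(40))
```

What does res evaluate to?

Step 1: Fibonacci-like sequence (a=1, b=2) until >= 40:
  Yield 1, then a,b = 2,3
  Yield 2, then a,b = 3,5
  Yield 3, then a,b = 5,8
  Yield 5, then a,b = 8,13
  Yield 8, then a,b = 13,21
  Yield 13, then a,b = 21,34
  Yield 21, then a,b = 34,55
  Yield 34, then a,b = 55,89
Step 2: 55 >= 40, stop.
Therefore res = [1, 2, 3, 5, 8, 13, 21, 34].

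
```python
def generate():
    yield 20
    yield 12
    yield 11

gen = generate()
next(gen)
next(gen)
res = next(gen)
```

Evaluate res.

Step 1: generate() creates a generator.
Step 2: next(gen) yields 20 (consumed and discarded).
Step 3: next(gen) yields 12 (consumed and discarded).
Step 4: next(gen) yields 11, assigned to res.
Therefore res = 11.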